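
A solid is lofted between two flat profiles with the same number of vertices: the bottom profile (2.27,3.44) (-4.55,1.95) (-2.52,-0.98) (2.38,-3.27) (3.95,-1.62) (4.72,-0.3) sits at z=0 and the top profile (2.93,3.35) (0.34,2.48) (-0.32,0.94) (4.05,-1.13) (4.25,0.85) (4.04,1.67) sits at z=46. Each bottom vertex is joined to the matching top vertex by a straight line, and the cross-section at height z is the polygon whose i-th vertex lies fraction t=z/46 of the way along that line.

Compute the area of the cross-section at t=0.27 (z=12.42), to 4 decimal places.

Area at t=0.27: 28.2549

Cross-section at t=0.27: each vertex is (1-t)·p0[i] + t·p1[i].
  v1: (1-0.27)·(2.27,3.44) + 0.27·(2.93,3.35) = (2.4482,3.4157)
  v2: (1-0.27)·(-4.55,1.95) + 0.27·(0.34,2.48) = (-3.2297,2.0931)
  v3: (1-0.27)·(-2.52,-0.98) + 0.27·(-0.32,0.94) = (-1.9260,-0.4616)
  v4: (1-0.27)·(2.38,-3.27) + 0.27·(4.05,-1.13) = (2.8309,-2.6922)
  v5: (1-0.27)·(3.95,-1.62) + 0.27·(4.25,0.85) = (4.0310,-0.9531)
  v6: (1-0.27)·(4.72,-0.3) + 0.27·(4.04,1.67) = (4.5364,0.2319)
Shoelace sum Σ(x_i·y_{i+1} − x_{i+1}·y_i):
  i=1: 2.4482·2.0931 − -3.2297·3.4157 = +16.1560 (running +16.1560)
  i=2: -3.2297·-0.4616 − -1.9260·2.0931 = +5.5221 (running +21.6782)
  i=3: -1.9260·-2.6922 − 2.8309·-0.4616 = +6.4919 (running +28.1701)
  i=4: 2.8309·-0.9531 − 4.0310·-2.6922 = +8.1541 (running +36.3242)
  i=5: 4.0310·0.2319 − 4.5364·-0.9531 = +5.2584 (running +41.5826)
  i=6: 4.5364·3.4157 − 2.4482·0.2319 = +14.9272 (running +56.5099)
Area = |Σ|/2 = |56.5099|/2 = 28.2549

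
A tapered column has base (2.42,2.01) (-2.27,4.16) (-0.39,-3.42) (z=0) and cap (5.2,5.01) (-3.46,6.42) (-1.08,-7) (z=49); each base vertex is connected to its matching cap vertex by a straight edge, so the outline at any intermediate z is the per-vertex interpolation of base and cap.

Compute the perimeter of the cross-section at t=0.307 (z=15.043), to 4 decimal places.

Cross-section at t=0.307: each vertex is (1-t)·p0[i] + t·p1[i].
  v1: (1-0.307)·(2.42,2.01) + 0.307·(5.2,5.01) = (3.2735,2.9310)
  v2: (1-0.307)·(-2.27,4.16) + 0.307·(-3.46,6.42) = (-2.6353,4.8538)
  v3: (1-0.307)·(-0.39,-3.42) + 0.307·(-1.08,-7) = (-0.6018,-4.5191)
Perimeter = Σ |v_{i+1} − v_i|:
  edge 1→2: √(-5.9088² + 1.9228²) = 6.2138 (running 6.2138)
  edge 2→3: √(2.0335² + -9.3729²) = 9.5909 (running 15.8047)
  edge 3→1: √(3.8753² + 7.4501²) = 8.3977 (running 24.2024)
Perimeter = 24.2024

Perimeter at t=0.307: 24.2024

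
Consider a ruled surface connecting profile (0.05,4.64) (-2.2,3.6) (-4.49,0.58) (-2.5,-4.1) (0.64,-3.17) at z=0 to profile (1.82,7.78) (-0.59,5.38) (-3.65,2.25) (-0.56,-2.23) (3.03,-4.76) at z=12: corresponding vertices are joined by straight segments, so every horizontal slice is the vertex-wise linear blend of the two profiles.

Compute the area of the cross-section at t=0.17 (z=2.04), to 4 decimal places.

Area at t=0.17: 31.4986

Cross-section at t=0.17: each vertex is (1-t)·p0[i] + t·p1[i].
  v1: (1-0.17)·(0.05,4.64) + 0.17·(1.82,7.78) = (0.3509,5.1738)
  v2: (1-0.17)·(-2.2,3.6) + 0.17·(-0.59,5.38) = (-1.9263,3.9026)
  v3: (1-0.17)·(-4.49,0.58) + 0.17·(-3.65,2.25) = (-4.3472,0.8639)
  v4: (1-0.17)·(-2.5,-4.1) + 0.17·(-0.56,-2.23) = (-2.1702,-3.7821)
  v5: (1-0.17)·(0.64,-3.17) + 0.17·(3.03,-4.76) = (1.0463,-3.4403)
Shoelace sum Σ(x_i·y_{i+1} − x_{i+1}·y_i):
  i=1: 0.3509·3.9026 − -1.9263·5.1738 = +11.3357 (running +11.3357)
  i=2: -1.9263·0.8639 − -4.3472·3.9026 = +15.3013 (running +26.6370)
  i=3: -4.3472·-3.7821 − -2.1702·0.8639 = +18.3164 (running +44.9533)
  i=4: -2.1702·-3.4403 − 1.0463·-3.7821 = +11.4234 (running +56.3767)
  i=5: 1.0463·5.1738 − 0.3509·-3.4403 = +6.6205 (running +62.9972)
Area = |Σ|/2 = |62.9972|/2 = 31.4986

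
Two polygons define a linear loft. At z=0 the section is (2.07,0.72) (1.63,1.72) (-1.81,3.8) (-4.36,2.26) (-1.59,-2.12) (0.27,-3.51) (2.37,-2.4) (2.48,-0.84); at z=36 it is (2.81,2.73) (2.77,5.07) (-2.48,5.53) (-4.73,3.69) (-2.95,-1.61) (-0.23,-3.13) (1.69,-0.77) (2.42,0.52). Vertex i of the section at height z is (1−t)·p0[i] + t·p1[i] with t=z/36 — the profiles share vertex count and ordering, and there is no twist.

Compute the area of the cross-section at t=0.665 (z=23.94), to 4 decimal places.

Area at t=0.665: 40.1161

Cross-section at t=0.665: each vertex is (1-t)·p0[i] + t·p1[i].
  v1: (1-0.665)·(2.07,0.72) + 0.665·(2.81,2.73) = (2.5621,2.0566)
  v2: (1-0.665)·(1.63,1.72) + 0.665·(2.77,5.07) = (2.3881,3.9478)
  v3: (1-0.665)·(-1.81,3.8) + 0.665·(-2.48,5.53) = (-2.2555,4.9505)
  v4: (1-0.665)·(-4.36,2.26) + 0.665·(-4.73,3.69) = (-4.6060,3.2109)
  v5: (1-0.665)·(-1.59,-2.12) + 0.665·(-2.95,-1.61) = (-2.4944,-1.7809)
  v6: (1-0.665)·(0.27,-3.51) + 0.665·(-0.23,-3.13) = (-0.0625,-3.2573)
  v7: (1-0.665)·(2.37,-2.4) + 0.665·(1.69,-0.77) = (1.9178,-1.3160)
  v8: (1-0.665)·(2.48,-0.84) + 0.665·(2.42,0.52) = (2.4401,0.0644)
Shoelace sum Σ(x_i·y_{i+1} − x_{i+1}·y_i):
  i=1: 2.5621·3.9478 − 2.3881·2.0566 = +5.2030 (running +5.2030)
  i=2: 2.3881·4.9505 − -2.2555·3.9478 = +20.7265 (running +25.9296)
  i=3: -2.2555·3.2109 − -4.6060·4.9505 = +15.5596 (running +41.4891)
  i=4: -4.6060·-1.7809 − -2.4944·3.2109 = +16.2121 (running +57.7012)
  i=5: -2.4944·-3.2573 − -0.0625·-1.7809 = +8.0137 (running +65.7149)
  i=6: -0.0625·-1.3160 − 1.9178·-3.2573 = +6.3291 (running +72.0440)
  i=7: 1.9178·0.0644 − 2.4401·-1.3160 = +3.3348 (running +75.3788)
  i=8: 2.4401·2.0566 − 2.5621·0.0644 = +4.8534 (running +80.2322)
Area = |Σ|/2 = |80.2322|/2 = 40.1161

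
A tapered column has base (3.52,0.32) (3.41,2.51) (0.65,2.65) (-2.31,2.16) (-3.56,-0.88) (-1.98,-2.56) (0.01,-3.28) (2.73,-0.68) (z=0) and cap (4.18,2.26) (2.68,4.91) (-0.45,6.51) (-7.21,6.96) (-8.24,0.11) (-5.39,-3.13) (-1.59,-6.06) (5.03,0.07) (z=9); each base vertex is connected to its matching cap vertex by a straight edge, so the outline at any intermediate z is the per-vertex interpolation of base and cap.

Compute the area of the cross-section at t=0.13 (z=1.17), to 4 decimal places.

Area at t=0.13: 37.1280

Cross-section at t=0.13: each vertex is (1-t)·p0[i] + t·p1[i].
  v1: (1-0.13)·(3.52,0.32) + 0.13·(4.18,2.26) = (3.6058,0.5722)
  v2: (1-0.13)·(3.41,2.51) + 0.13·(2.68,4.91) = (3.3151,2.8220)
  v3: (1-0.13)·(0.65,2.65) + 0.13·(-0.45,6.51) = (0.5070,3.1518)
  v4: (1-0.13)·(-2.31,2.16) + 0.13·(-7.21,6.96) = (-2.9470,2.7840)
  v5: (1-0.13)·(-3.56,-0.88) + 0.13·(-8.24,0.11) = (-4.1684,-0.7513)
  v6: (1-0.13)·(-1.98,-2.56) + 0.13·(-5.39,-3.13) = (-2.4233,-2.6341)
  v7: (1-0.13)·(0.01,-3.28) + 0.13·(-1.59,-6.06) = (-0.1980,-3.6414)
  v8: (1-0.13)·(2.73,-0.68) + 0.13·(5.03,0.07) = (3.0290,-0.5825)
Shoelace sum Σ(x_i·y_{i+1} − x_{i+1}·y_i):
  i=1: 3.6058·2.8220 − 3.3151·0.5722 = +8.2787 (running +8.2787)
  i=2: 3.3151·3.1518 − 0.5070·2.8220 = +9.0178 (running +17.2964)
  i=3: 0.5070·2.7840 − -2.9470·3.1518 = +10.6998 (running +27.9963)
  i=4: -2.9470·-0.7513 − -4.1684·2.7840 = +13.8189 (running +41.8152)
  i=5: -4.1684·-2.6341 − -2.4233·-0.7513 = +9.1594 (running +50.9746)
  i=6: -2.4233·-3.6414 − -0.1980·-2.6341 = +8.3027 (running +59.2772)
  i=7: -0.1980·-0.5825 − 3.0290·-3.6414 = +11.1451 (running +70.4223)
  i=8: 3.0290·0.5722 − 3.6058·-0.5825 = +3.8336 (running +74.2559)
Area = |Σ|/2 = |74.2559|/2 = 37.1280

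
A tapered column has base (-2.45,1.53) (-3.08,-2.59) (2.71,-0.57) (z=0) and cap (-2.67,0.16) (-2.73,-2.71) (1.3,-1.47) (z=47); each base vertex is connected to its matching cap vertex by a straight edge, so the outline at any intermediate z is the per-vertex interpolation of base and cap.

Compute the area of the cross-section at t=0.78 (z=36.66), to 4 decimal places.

Area at t=0.78: 6.8152

Cross-section at t=0.78: each vertex is (1-t)·p0[i] + t·p1[i].
  v1: (1-0.78)·(-2.45,1.53) + 0.78·(-2.67,0.16) = (-2.6216,0.4614)
  v2: (1-0.78)·(-3.08,-2.59) + 0.78·(-2.73,-2.71) = (-2.8070,-2.6836)
  v3: (1-0.78)·(2.71,-0.57) + 0.78·(1.3,-1.47) = (1.6102,-1.2720)
Shoelace sum Σ(x_i·y_{i+1} − x_{i+1}·y_i):
  i=1: -2.6216·-2.6836 − -2.8070·0.4614 = +8.3305 (running +8.3305)
  i=2: -2.8070·-1.2720 − 1.6102·-2.6836 = +7.8916 (running +16.2221)
  i=3: 1.6102·0.4614 − -2.6216·-1.2720 = -2.5917 (running +13.6304)
Area = |Σ|/2 = |13.6304|/2 = 6.8152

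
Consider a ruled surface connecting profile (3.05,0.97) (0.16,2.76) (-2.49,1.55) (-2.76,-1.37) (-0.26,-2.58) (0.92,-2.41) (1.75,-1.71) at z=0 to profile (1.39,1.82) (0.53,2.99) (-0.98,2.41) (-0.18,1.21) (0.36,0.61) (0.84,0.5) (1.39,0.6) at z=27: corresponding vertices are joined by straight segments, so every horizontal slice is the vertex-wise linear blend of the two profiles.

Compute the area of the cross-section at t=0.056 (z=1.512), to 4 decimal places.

Cross-section at t=0.056: each vertex is (1-t)·p0[i] + t·p1[i].
  v1: (1-0.056)·(3.05,0.97) + 0.056·(1.39,1.82) = (2.9570,1.0176)
  v2: (1-0.056)·(0.16,2.76) + 0.056·(0.53,2.99) = (0.1807,2.7729)
  v3: (1-0.056)·(-2.49,1.55) + 0.056·(-0.98,2.41) = (-2.4054,1.5982)
  v4: (1-0.056)·(-2.76,-1.37) + 0.056·(-0.18,1.21) = (-2.6155,-1.2255)
  v5: (1-0.056)·(-0.26,-2.58) + 0.056·(0.36,0.61) = (-0.2253,-2.4014)
  v6: (1-0.056)·(0.92,-2.41) + 0.056·(0.84,0.5) = (0.9155,-2.2470)
  v7: (1-0.056)·(1.75,-1.71) + 0.056·(1.39,0.6) = (1.7298,-1.5806)
Shoelace sum Σ(x_i·y_{i+1} − x_{i+1}·y_i):
  i=1: 2.9570·2.7729 − 0.1807·1.0176 = +8.0156 (running +8.0156)
  i=2: 0.1807·1.5982 − -2.4054·2.7729 = +6.9588 (running +14.9744)
  i=3: -2.4054·-1.2255 − -2.6155·1.5982 = +7.1279 (running +22.1024)
  i=4: -2.6155·-2.4014 − -0.2253·-1.2255 = +6.0047 (running +28.1071)
  i=5: -0.2253·-2.2470 − 0.9155·-2.4014 = +2.7047 (running +30.8118)
  i=6: 0.9155·-1.5806 − 1.7298·-2.2470 = +2.4399 (running +33.2517)
  i=7: 1.7298·1.0176 − 2.9570·-1.5806 = +6.4343 (running +39.6860)
Area = |Σ|/2 = |39.6860|/2 = 19.8430

Area at t=0.056: 19.8430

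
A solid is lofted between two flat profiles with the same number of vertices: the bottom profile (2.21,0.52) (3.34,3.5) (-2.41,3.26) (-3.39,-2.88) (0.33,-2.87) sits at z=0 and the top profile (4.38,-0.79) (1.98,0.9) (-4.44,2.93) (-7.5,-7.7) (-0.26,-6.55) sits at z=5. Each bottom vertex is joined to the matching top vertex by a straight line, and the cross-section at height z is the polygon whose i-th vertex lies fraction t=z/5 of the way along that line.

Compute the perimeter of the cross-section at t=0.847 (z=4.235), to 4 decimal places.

Perimeter at t=0.847: 33.1236

Cross-section at t=0.847: each vertex is (1-t)·p0[i] + t·p1[i].
  v1: (1-0.847)·(2.21,0.52) + 0.847·(4.38,-0.79) = (4.0480,-0.5896)
  v2: (1-0.847)·(3.34,3.5) + 0.847·(1.98,0.9) = (2.1881,1.2978)
  v3: (1-0.847)·(-2.41,3.26) + 0.847·(-4.44,2.93) = (-4.1294,2.9805)
  v4: (1-0.847)·(-3.39,-2.88) + 0.847·(-7.5,-7.7) = (-6.8712,-6.9625)
  v5: (1-0.847)·(0.33,-2.87) + 0.847·(-0.26,-6.55) = (-0.1697,-5.9870)
Perimeter = Σ |v_{i+1} − v_i|:
  edge 1→2: √(-1.8599² + 1.8874²) = 2.6498 (running 2.6498)
  edge 2→3: √(-6.3175² + 1.6827²) = 6.5377 (running 9.1875)
  edge 3→4: √(-2.7418² + -9.9430²) = 10.3141 (running 19.5017)
  edge 4→5: √(6.7014² + 0.9756²) = 6.7721 (running 26.2737)
  edge 5→1: √(4.2177² + 5.3974²) = 6.8499 (running 33.1236)
Perimeter = 33.1236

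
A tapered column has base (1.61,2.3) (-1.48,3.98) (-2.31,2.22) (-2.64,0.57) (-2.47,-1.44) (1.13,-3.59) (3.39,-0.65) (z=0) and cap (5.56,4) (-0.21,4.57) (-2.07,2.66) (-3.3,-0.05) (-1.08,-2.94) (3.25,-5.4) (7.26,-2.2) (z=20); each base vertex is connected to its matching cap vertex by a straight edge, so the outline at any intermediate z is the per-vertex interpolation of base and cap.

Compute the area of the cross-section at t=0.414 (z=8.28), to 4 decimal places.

Cross-section at t=0.414: each vertex is (1-t)·p0[i] + t·p1[i].
  v1: (1-0.414)·(1.61,2.3) + 0.414·(5.56,4) = (3.2453,3.0038)
  v2: (1-0.414)·(-1.48,3.98) + 0.414·(-0.21,4.57) = (-0.9542,4.2243)
  v3: (1-0.414)·(-2.31,2.22) + 0.414·(-2.07,2.66) = (-2.2106,2.4022)
  v4: (1-0.414)·(-2.64,0.57) + 0.414·(-3.3,-0.05) = (-2.9132,0.3133)
  v5: (1-0.414)·(-2.47,-1.44) + 0.414·(-1.08,-2.94) = (-1.8945,-2.0610)
  v6: (1-0.414)·(1.13,-3.59) + 0.414·(3.25,-5.4) = (2.0077,-4.3393)
  v7: (1-0.414)·(3.39,-0.65) + 0.414·(7.26,-2.2) = (4.9922,-1.2917)
Shoelace sum Σ(x_i·y_{i+1} − x_{i+1}·y_i):
  i=1: 3.2453·4.2243 − -0.9542·3.0038 = +16.5753 (running +16.5753)
  i=2: -0.9542·2.4022 − -2.2106·4.2243 = +7.0461 (running +23.6214)
  i=3: -2.2106·0.3133 − -2.9132·2.4022 = +6.3054 (running +29.9268)
  i=4: -2.9132·-2.0610 − -1.8945·0.3133 = +6.5978 (running +36.5246)
  i=5: -1.8945·-4.3393 − 2.0077·-2.0610 = +12.3589 (running +48.8835)
  i=6: 2.0077·-1.2917 − 4.9922·-4.3393 = +19.0694 (running +67.9529)
  i=7: 4.9922·3.0038 − 3.2453·-1.2917 = +19.1875 (running +87.1404)
Area = |Σ|/2 = |87.1404|/2 = 43.5702

Area at t=0.414: 43.5702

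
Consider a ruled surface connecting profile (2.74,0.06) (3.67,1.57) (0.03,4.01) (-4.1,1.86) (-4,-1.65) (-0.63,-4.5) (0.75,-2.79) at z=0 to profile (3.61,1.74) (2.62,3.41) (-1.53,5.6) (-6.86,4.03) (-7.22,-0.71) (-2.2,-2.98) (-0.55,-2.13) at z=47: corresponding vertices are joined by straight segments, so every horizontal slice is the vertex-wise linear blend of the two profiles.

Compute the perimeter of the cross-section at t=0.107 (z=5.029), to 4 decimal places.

Cross-section at t=0.107: each vertex is (1-t)·p0[i] + t·p1[i].
  v1: (1-0.107)·(2.74,0.06) + 0.107·(3.61,1.74) = (2.8331,0.2398)
  v2: (1-0.107)·(3.67,1.57) + 0.107·(2.62,3.41) = (3.5576,1.7669)
  v3: (1-0.107)·(0.03,4.01) + 0.107·(-1.53,5.6) = (-0.1369,4.1801)
  v4: (1-0.107)·(-4.1,1.86) + 0.107·(-6.86,4.03) = (-4.3953,2.0922)
  v5: (1-0.107)·(-4,-1.65) + 0.107·(-7.22,-0.71) = (-4.3445,-1.5494)
  v6: (1-0.107)·(-0.63,-4.5) + 0.107·(-2.2,-2.98) = (-0.7980,-4.3374)
  v7: (1-0.107)·(0.75,-2.79) + 0.107·(-0.55,-2.13) = (0.6109,-2.7194)
Perimeter = Σ |v_{i+1} − v_i|:
  edge 1→2: √(0.7246² + 1.5271²) = 1.6903 (running 1.6903)
  edge 2→3: √(-3.6946² + 2.4133²) = 4.4129 (running 6.1032)
  edge 3→4: √(-4.2584² + -2.0879²) = 4.7427 (running 10.8459)
  edge 4→5: √(0.0508² + -3.6416²) = 3.6420 (running 14.4879)
  edge 5→6: √(3.5466² + -2.7879²) = 4.5112 (running 18.9990)
  edge 6→7: √(1.4089² + 1.6180²) = 2.1454 (running 21.1445)
  edge 7→1: √(2.2222² + 2.9591²) = 3.7006 (running 24.8451)
Perimeter = 24.8451

Perimeter at t=0.107: 24.8451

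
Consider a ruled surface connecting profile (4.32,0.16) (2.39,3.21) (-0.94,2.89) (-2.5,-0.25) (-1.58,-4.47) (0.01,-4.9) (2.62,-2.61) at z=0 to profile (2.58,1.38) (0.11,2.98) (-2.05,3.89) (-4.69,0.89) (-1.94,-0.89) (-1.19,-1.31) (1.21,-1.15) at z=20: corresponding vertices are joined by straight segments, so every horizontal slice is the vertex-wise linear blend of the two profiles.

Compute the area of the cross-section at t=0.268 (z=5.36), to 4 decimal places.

Area at t=0.268: 33.0303

Cross-section at t=0.268: each vertex is (1-t)·p0[i] + t·p1[i].
  v1: (1-0.268)·(4.32,0.16) + 0.268·(2.58,1.38) = (3.8537,0.4870)
  v2: (1-0.268)·(2.39,3.21) + 0.268·(0.11,2.98) = (1.7790,3.1484)
  v3: (1-0.268)·(-0.94,2.89) + 0.268·(-2.05,3.89) = (-1.2375,3.1580)
  v4: (1-0.268)·(-2.5,-0.25) + 0.268·(-4.69,0.89) = (-3.0869,0.0555)
  v5: (1-0.268)·(-1.58,-4.47) + 0.268·(-1.94,-0.89) = (-1.6765,-3.5106)
  v6: (1-0.268)·(0.01,-4.9) + 0.268·(-1.19,-1.31) = (-0.3116,-3.9379)
  v7: (1-0.268)·(2.62,-2.61) + 0.268·(1.21,-1.15) = (2.2421,-2.2187)
Shoelace sum Σ(x_i·y_{i+1} − x_{i+1}·y_i):
  i=1: 3.8537·3.1484 − 1.7790·0.4870 = +11.2665 (running +11.2665)
  i=2: 1.7790·3.1580 − -1.2375·3.1484 = +9.5140 (running +20.7805)
  i=3: -1.2375·0.0555 − -3.0869·3.1580 = +9.6798 (running +30.4603)
  i=4: -3.0869·-3.5106 − -1.6765·0.0555 = +10.9299 (running +41.3902)
  i=5: -1.6765·-3.9379 − -0.3116·-3.5106 = +5.5079 (running +46.8980)
  i=6: -0.3116·-2.2187 − 2.2421·-3.9379 = +9.5206 (running +56.4186)
  i=7: 2.2421·0.4870 − 3.8537·-2.2187 = +9.6421 (running +66.0607)
Area = |Σ|/2 = |66.0607|/2 = 33.0303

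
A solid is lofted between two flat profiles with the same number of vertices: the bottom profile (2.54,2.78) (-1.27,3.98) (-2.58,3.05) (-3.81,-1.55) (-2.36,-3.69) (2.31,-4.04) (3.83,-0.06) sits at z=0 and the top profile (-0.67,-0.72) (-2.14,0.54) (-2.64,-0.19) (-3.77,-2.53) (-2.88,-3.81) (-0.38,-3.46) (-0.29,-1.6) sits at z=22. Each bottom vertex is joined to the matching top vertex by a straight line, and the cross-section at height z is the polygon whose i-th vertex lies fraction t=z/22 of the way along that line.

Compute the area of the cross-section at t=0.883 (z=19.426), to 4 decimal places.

Area at t=0.883: 12.8843

Cross-section at t=0.883: each vertex is (1-t)·p0[i] + t·p1[i].
  v1: (1-0.883)·(2.54,2.78) + 0.883·(-0.67,-0.72) = (-0.2944,-0.3105)
  v2: (1-0.883)·(-1.27,3.98) + 0.883·(-2.14,0.54) = (-2.0382,0.9425)
  v3: (1-0.883)·(-2.58,3.05) + 0.883·(-2.64,-0.19) = (-2.6330,0.1891)
  v4: (1-0.883)·(-3.81,-1.55) + 0.883·(-3.77,-2.53) = (-3.7747,-2.4153)
  v5: (1-0.883)·(-2.36,-3.69) + 0.883·(-2.88,-3.81) = (-2.8192,-3.7960)
  v6: (1-0.883)·(2.31,-4.04) + 0.883·(-0.38,-3.46) = (-0.0653,-3.5279)
  v7: (1-0.883)·(3.83,-0.06) + 0.883·(-0.29,-1.6) = (0.1920,-1.4198)
Shoelace sum Σ(x_i·y_{i+1} − x_{i+1}·y_i):
  i=1: -0.2944·0.9425 − -2.0382·-0.3105 = -0.9104 (running -0.9104)
  i=2: -2.0382·0.1891 − -2.6330·0.9425 = +2.0961 (running +1.1858)
  i=3: -2.6330·-2.4153 − -3.7747·0.1891 = +7.0733 (running +8.2590)
  i=4: -3.7747·-3.7960 − -2.8192·-2.4153 = +7.5193 (running +15.7784)
  i=5: -2.8192·-3.5279 − -0.0653·-3.7960 = +9.6978 (running +25.4762)
  i=6: -0.0653·-1.4198 − 0.1920·-3.5279 = +0.7702 (running +26.2464)
  i=7: 0.1920·-0.3105 − -0.2944·-1.4198 = -0.4777 (running +25.7687)
Area = |Σ|/2 = |25.7687|/2 = 12.8843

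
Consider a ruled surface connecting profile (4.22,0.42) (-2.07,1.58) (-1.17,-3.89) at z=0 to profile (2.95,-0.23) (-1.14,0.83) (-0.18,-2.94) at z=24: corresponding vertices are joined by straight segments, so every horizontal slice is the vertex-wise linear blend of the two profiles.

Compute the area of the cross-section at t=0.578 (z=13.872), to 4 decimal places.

Cross-section at t=0.578: each vertex is (1-t)·p0[i] + t·p1[i].
  v1: (1-0.578)·(4.22,0.42) + 0.578·(2.95,-0.23) = (3.4859,0.0443)
  v2: (1-0.578)·(-2.07,1.58) + 0.578·(-1.14,0.83) = (-1.5325,1.1465)
  v3: (1-0.578)·(-1.17,-3.89) + 0.578·(-0.18,-2.94) = (-0.5978,-3.3409)
Shoelace sum Σ(x_i·y_{i+1} − x_{i+1}·y_i):
  i=1: 3.4859·1.1465 − -1.5325·0.0443 = +4.0645 (running +4.0645)
  i=2: -1.5325·-3.3409 − -0.5978·1.1465 = +5.8052 (running +9.8697)
  i=3: -0.5978·0.0443 − 3.4859·-3.3409 = +11.6197 (running +21.4894)
Area = |Σ|/2 = |21.4894|/2 = 10.7447

Area at t=0.578: 10.7447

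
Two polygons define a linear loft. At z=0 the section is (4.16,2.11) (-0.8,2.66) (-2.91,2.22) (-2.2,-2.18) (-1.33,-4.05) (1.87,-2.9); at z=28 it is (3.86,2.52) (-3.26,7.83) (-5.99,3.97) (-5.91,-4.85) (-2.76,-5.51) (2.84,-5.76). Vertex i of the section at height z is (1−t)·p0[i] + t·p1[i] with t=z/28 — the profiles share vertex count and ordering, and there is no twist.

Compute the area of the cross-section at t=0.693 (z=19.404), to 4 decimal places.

Area at t=0.693: 77.3229

Cross-section at t=0.693: each vertex is (1-t)·p0[i] + t·p1[i].
  v1: (1-0.693)·(4.16,2.11) + 0.693·(3.86,2.52) = (3.9521,2.3941)
  v2: (1-0.693)·(-0.8,2.66) + 0.693·(-3.26,7.83) = (-2.5048,6.2428)
  v3: (1-0.693)·(-2.91,2.22) + 0.693·(-5.99,3.97) = (-5.0444,3.4327)
  v4: (1-0.693)·(-2.2,-2.18) + 0.693·(-5.91,-4.85) = (-4.7710,-4.0303)
  v5: (1-0.693)·(-1.33,-4.05) + 0.693·(-2.76,-5.51) = (-2.3210,-5.0618)
  v6: (1-0.693)·(1.87,-2.9) + 0.693·(2.84,-5.76) = (2.5422,-4.8820)
Shoelace sum Σ(x_i·y_{i+1} − x_{i+1}·y_i):
  i=1: 3.9521·6.2428 − -2.5048·2.3941 = +30.6690 (running +30.6690)
  i=2: -2.5048·3.4327 − -5.0444·6.2428 = +22.8932 (running +53.5622)
  i=3: -5.0444·-4.0303 − -4.7710·3.4327 = +36.7084 (running +90.2706)
  i=4: -4.7710·-5.0618 − -2.3210·-4.0303 = +14.7956 (running +105.0662)
  i=5: -2.3210·-4.8820 − 2.5422·-5.0618 = +24.1991 (running +129.2653)
  i=6: 2.5422·2.3941 − 3.9521·-4.8820 = +25.3805 (running +154.6458)
Area = |Σ|/2 = |154.6458|/2 = 77.3229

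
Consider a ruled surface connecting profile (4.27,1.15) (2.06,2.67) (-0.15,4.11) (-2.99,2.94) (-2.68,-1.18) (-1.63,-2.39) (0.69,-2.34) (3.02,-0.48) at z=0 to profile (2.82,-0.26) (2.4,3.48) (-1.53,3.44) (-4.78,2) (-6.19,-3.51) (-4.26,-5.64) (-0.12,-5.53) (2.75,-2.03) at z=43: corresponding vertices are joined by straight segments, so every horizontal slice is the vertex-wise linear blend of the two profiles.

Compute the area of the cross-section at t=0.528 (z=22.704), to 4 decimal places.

Area at t=0.528: 47.8985

Cross-section at t=0.528: each vertex is (1-t)·p0[i] + t·p1[i].
  v1: (1-0.528)·(4.27,1.15) + 0.528·(2.82,-0.26) = (3.5044,0.4055)
  v2: (1-0.528)·(2.06,2.67) + 0.528·(2.4,3.48) = (2.2395,3.0977)
  v3: (1-0.528)·(-0.15,4.11) + 0.528·(-1.53,3.44) = (-0.8786,3.7562)
  v4: (1-0.528)·(-2.99,2.94) + 0.528·(-4.78,2) = (-3.9351,2.4437)
  v5: (1-0.528)·(-2.68,-1.18) + 0.528·(-6.19,-3.51) = (-4.5333,-2.4102)
  v6: (1-0.528)·(-1.63,-2.39) + 0.528·(-4.26,-5.64) = (-3.0186,-4.1060)
  v7: (1-0.528)·(0.69,-2.34) + 0.528·(-0.12,-5.53) = (0.2623,-4.0243)
  v8: (1-0.528)·(3.02,-0.48) + 0.528·(2.75,-2.03) = (2.8774,-1.2984)
Shoelace sum Σ(x_i·y_{i+1} − x_{i+1}·y_i):
  i=1: 3.5044·3.0977 − 2.2395·0.4055 = +9.9473 (running +9.9473)
  i=2: 2.2395·3.7562 − -0.8786·3.0977 = +11.1339 (running +21.0813)
  i=3: -0.8786·2.4437 − -3.9351·3.7562 = +12.6341 (running +33.7154)
  i=4: -3.9351·-2.4102 − -4.5333·2.4437 = +20.5625 (running +54.2779)
  i=5: -4.5333·-4.1060 − -3.0186·-2.4102 = +11.3380 (running +65.6159)
  i=6: -3.0186·-4.0243 − 0.2623·-4.1060 = +13.2251 (running +78.8409)
  i=7: 0.2623·-1.2984 − 2.8774·-4.0243 = +11.2391 (running +90.0801)
  i=8: 2.8774·0.4055 − 3.5044·-1.2984 = +5.7170 (running +95.7970)
Area = |Σ|/2 = |95.7970|/2 = 47.8985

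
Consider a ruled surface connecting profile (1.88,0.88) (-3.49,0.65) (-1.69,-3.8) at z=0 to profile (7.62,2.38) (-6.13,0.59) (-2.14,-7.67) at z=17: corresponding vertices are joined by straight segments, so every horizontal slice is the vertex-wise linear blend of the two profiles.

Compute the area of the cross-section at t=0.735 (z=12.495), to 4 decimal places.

Area at t=0.735: 44.1426

Cross-section at t=0.735: each vertex is (1-t)·p0[i] + t·p1[i].
  v1: (1-0.735)·(1.88,0.88) + 0.735·(7.62,2.38) = (6.0989,1.9825)
  v2: (1-0.735)·(-3.49,0.65) + 0.735·(-6.13,0.59) = (-5.4304,0.6059)
  v3: (1-0.735)·(-1.69,-3.8) + 0.735·(-2.14,-7.67) = (-2.0208,-6.6444)
Shoelace sum Σ(x_i·y_{i+1} − x_{i+1}·y_i):
  i=1: 6.0989·0.6059 − -5.4304·1.9825 = +14.4611 (running +14.4611)
  i=2: -5.4304·-6.6444 − -2.0208·0.6059 = +37.3064 (running +51.7675)
  i=3: -2.0208·1.9825 − 6.0989·-6.6444 = +36.5177 (running +88.2852)
Area = |Σ|/2 = |88.2852|/2 = 44.1426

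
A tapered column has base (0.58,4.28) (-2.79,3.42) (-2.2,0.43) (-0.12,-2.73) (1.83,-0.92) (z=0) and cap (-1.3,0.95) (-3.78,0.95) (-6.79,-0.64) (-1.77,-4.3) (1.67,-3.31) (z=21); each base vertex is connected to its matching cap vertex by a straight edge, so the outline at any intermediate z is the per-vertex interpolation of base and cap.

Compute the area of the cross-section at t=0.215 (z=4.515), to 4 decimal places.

Area at t=0.215: 21.2638

Cross-section at t=0.215: each vertex is (1-t)·p0[i] + t·p1[i].
  v1: (1-0.215)·(0.58,4.28) + 0.215·(-1.3,0.95) = (0.1758,3.5641)
  v2: (1-0.215)·(-2.79,3.42) + 0.215·(-3.78,0.95) = (-3.0029,2.8889)
  v3: (1-0.215)·(-2.2,0.43) + 0.215·(-6.79,-0.64) = (-3.1869,0.2000)
  v4: (1-0.215)·(-0.12,-2.73) + 0.215·(-1.77,-4.3) = (-0.4748,-3.0676)
  v5: (1-0.215)·(1.83,-0.92) + 0.215·(1.67,-3.31) = (1.7956,-1.4339)
Shoelace sum Σ(x_i·y_{i+1} − x_{i+1}·y_i):
  i=1: 0.1758·2.8889 − -3.0029·3.5641 = +11.2102 (running +11.2102)
  i=2: -3.0029·0.2000 − -3.1869·2.8889 = +8.6062 (running +19.8164)
  i=3: -3.1869·-3.0676 − -0.4748·0.2000 = +9.8707 (running +29.6872)
  i=4: -0.4748·-1.4339 − 1.7956·-3.0676 = +6.1888 (running +35.8760)
  i=5: 1.7956·3.5641 − 0.1758·-1.4339 = +6.6517 (running +42.5277)
Area = |Σ|/2 = |42.5277|/2 = 21.2638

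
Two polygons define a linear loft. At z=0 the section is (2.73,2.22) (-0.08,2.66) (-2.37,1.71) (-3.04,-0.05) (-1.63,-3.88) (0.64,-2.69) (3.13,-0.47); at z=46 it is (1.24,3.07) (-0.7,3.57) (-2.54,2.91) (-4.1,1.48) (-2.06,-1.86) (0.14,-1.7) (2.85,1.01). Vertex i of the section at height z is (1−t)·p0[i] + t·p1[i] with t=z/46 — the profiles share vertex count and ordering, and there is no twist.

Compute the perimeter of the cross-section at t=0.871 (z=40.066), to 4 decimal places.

Cross-section at t=0.871: each vertex is (1-t)·p0[i] + t·p1[i].
  v1: (1-0.871)·(2.73,2.22) + 0.871·(1.24,3.07) = (1.4322,2.9603)
  v2: (1-0.871)·(-0.08,2.66) + 0.871·(-0.7,3.57) = (-0.6200,3.4526)
  v3: (1-0.871)·(-2.37,1.71) + 0.871·(-2.54,2.91) = (-2.5181,2.7552)
  v4: (1-0.871)·(-3.04,-0.05) + 0.871·(-4.1,1.48) = (-3.9633,1.2826)
  v5: (1-0.871)·(-1.63,-3.88) + 0.871·(-2.06,-1.86) = (-2.0045,-2.1206)
  v6: (1-0.871)·(0.64,-2.69) + 0.871·(0.14,-1.7) = (0.2045,-1.8277)
  v7: (1-0.871)·(3.13,-0.47) + 0.871·(2.85,1.01) = (2.8861,0.8191)
Perimeter = Σ |v_{i+1} − v_i|:
  edge 1→2: √(-2.0522² + 0.4923²) = 2.1104 (running 2.1104)
  edge 2→3: √(-1.8981² + -0.6974²) = 2.0221 (running 4.1326)
  edge 3→4: √(-1.4452² + -1.4726²) = 2.0633 (running 6.1958)
  edge 4→5: √(1.9587² + -3.4032²) = 3.9266 (running 10.1225)
  edge 5→6: √(2.2090² + 0.2929²) = 2.2284 (running 12.3508)
  edge 6→7: √(2.6816² + 2.6468²) = 3.7678 (running 16.1187)
  edge 7→1: √(-1.4539² + 2.1413²) = 2.5882 (running 18.7069)
Perimeter = 18.7069

Perimeter at t=0.871: 18.7069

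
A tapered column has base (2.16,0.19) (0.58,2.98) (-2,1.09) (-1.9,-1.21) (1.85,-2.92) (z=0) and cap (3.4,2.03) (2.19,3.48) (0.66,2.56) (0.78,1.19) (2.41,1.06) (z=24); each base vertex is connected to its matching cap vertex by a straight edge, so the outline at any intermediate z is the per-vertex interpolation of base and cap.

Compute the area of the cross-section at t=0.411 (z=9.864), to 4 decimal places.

Cross-section at t=0.411: each vertex is (1-t)·p0[i] + t·p1[i].
  v1: (1-0.411)·(2.16,0.19) + 0.411·(3.4,2.03) = (2.6696,0.9462)
  v2: (1-0.411)·(0.58,2.98) + 0.411·(2.19,3.48) = (1.2417,3.1855)
  v3: (1-0.411)·(-2,1.09) + 0.411·(0.66,2.56) = (-0.9067,1.6942)
  v4: (1-0.411)·(-1.9,-1.21) + 0.411·(0.78,1.19) = (-0.7985,-0.2236)
  v5: (1-0.411)·(1.85,-2.92) + 0.411·(2.41,1.06) = (2.0802,-1.2842)
Shoelace sum Σ(x_i·y_{i+1} − x_{i+1}·y_i):
  i=1: 2.6696·3.1855 − 1.2417·0.9462 = +7.3292 (running +7.3292)
  i=2: 1.2417·1.6942 − -0.9067·3.1855 = +4.9921 (running +12.3213)
  i=3: -0.9067·-0.2236 − -0.7985·1.6942 = +1.5556 (running +13.8768)
  i=4: -0.7985·-1.2842 − 2.0802·-0.2236 = +1.4906 (running +15.3674)
  i=5: 2.0802·0.9462 − 2.6696·-1.2842 = +5.3967 (running +20.7642)
Area = |Σ|/2 = |20.7642|/2 = 10.3821

Area at t=0.411: 10.3821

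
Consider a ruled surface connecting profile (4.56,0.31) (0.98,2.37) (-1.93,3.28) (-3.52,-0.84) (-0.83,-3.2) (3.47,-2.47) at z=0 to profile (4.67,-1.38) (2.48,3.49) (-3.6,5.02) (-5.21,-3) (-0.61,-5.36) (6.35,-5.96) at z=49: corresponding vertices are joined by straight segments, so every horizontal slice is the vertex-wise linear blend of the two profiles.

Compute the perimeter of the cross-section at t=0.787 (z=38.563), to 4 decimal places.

Perimeter at t=0.787: 33.4401

Cross-section at t=0.787: each vertex is (1-t)·p0[i] + t·p1[i].
  v1: (1-0.787)·(4.56,0.31) + 0.787·(4.67,-1.38) = (4.6466,-1.0200)
  v2: (1-0.787)·(0.98,2.37) + 0.787·(2.48,3.49) = (2.1605,3.2514)
  v3: (1-0.787)·(-1.93,3.28) + 0.787·(-3.6,5.02) = (-3.2443,4.6494)
  v4: (1-0.787)·(-3.52,-0.84) + 0.787·(-5.21,-3) = (-4.8500,-2.5399)
  v5: (1-0.787)·(-0.83,-3.2) + 0.787·(-0.61,-5.36) = (-0.6569,-4.8999)
  v6: (1-0.787)·(3.47,-2.47) + 0.787·(6.35,-5.96) = (5.7366,-5.2166)
Perimeter = Σ |v_{i+1} − v_i|:
  edge 1→2: √(-2.4861² + 4.2715²) = 4.9423 (running 4.9423)
  edge 2→3: √(-5.4048² + 1.3979²) = 5.5827 (running 10.5249)
  edge 3→4: √(-1.6057² + -7.1893²) = 7.3664 (running 17.8914)
  edge 4→5: √(4.1932² + -2.3600²) = 4.8117 (running 22.7030)
  edge 5→6: √(6.3934² + -0.3167²) = 6.4013 (running 29.1043)
  edge 6→1: √(-1.0900² + 4.1966²) = 4.3358 (running 33.4401)
Perimeter = 33.4401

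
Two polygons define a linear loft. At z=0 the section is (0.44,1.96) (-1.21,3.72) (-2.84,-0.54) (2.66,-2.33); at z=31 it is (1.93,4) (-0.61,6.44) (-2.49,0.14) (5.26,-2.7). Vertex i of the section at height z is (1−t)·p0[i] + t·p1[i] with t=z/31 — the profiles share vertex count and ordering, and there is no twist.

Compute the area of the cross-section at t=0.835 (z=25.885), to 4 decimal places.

Cross-section at t=0.835: each vertex is (1-t)·p0[i] + t·p1[i].
  v1: (1-0.835)·(0.44,1.96) + 0.835·(1.93,4) = (1.6841,3.6634)
  v2: (1-0.835)·(-1.21,3.72) + 0.835·(-0.61,6.44) = (-0.7090,5.9912)
  v3: (1-0.835)·(-2.84,-0.54) + 0.835·(-2.49,0.14) = (-2.5478,0.0278)
  v4: (1-0.835)·(2.66,-2.33) + 0.835·(5.26,-2.7) = (4.8310,-2.6390)
Shoelace sum Σ(x_i·y_{i+1} − x_{i+1}·y_i):
  i=1: 1.6841·5.9912 − -0.7090·3.6634 = +12.6874 (running +12.6874)
  i=2: -0.7090·0.0278 − -2.5478·5.9912 = +15.2444 (running +27.9318)
  i=3: -2.5478·-2.6390 − 4.8310·0.0278 = +6.5891 (running +34.5209)
  i=4: 4.8310·3.6634 − 1.6841·-2.6390 = +22.1423 (running +56.6632)
Area = |Σ|/2 = |56.6632|/2 = 28.3316

Area at t=0.835: 28.3316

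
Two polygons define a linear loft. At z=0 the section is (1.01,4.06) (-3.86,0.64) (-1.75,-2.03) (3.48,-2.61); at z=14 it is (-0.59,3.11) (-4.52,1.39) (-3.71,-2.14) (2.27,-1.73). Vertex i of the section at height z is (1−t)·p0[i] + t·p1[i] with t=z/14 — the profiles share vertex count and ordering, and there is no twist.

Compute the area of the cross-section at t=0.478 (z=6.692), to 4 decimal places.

Cross-section at t=0.478: each vertex is (1-t)·p0[i] + t·p1[i].
  v1: (1-0.478)·(1.01,4.06) + 0.478·(-0.59,3.11) = (0.2452,3.6059)
  v2: (1-0.478)·(-3.86,0.64) + 0.478·(-4.52,1.39) = (-4.1755,0.9985)
  v3: (1-0.478)·(-1.75,-2.03) + 0.478·(-3.71,-2.14) = (-2.6869,-2.0826)
  v4: (1-0.478)·(3.48,-2.61) + 0.478·(2.27,-1.73) = (2.9016,-2.1894)
Shoelace sum Σ(x_i·y_{i+1} − x_{i+1}·y_i):
  i=1: 0.2452·0.9985 − -4.1755·3.6059 = +15.3012 (running +15.3012)
  i=2: -4.1755·-2.0826 − -2.6869·0.9985 = +11.3786 (running +26.6798)
  i=3: -2.6869·-2.1894 − 2.9016·-2.0826 = +11.9254 (running +38.6052)
  i=4: 2.9016·3.6059 − 0.2452·-2.1894 = +10.9998 (running +49.6050)
Area = |Σ|/2 = |49.6050|/2 = 24.8025

Area at t=0.478: 24.8025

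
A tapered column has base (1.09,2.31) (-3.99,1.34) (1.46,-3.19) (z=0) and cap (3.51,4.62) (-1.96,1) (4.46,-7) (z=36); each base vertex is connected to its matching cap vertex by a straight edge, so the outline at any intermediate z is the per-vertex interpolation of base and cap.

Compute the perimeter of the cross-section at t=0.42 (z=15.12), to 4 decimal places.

Perimeter at t=0.42: 22.1121

Cross-section at t=0.42: each vertex is (1-t)·p0[i] + t·p1[i].
  v1: (1-0.42)·(1.09,2.31) + 0.42·(3.51,4.62) = (2.1064,3.2802)
  v2: (1-0.42)·(-3.99,1.34) + 0.42·(-1.96,1) = (-3.1374,1.1972)
  v3: (1-0.42)·(1.46,-3.19) + 0.42·(4.46,-7) = (2.7200,-4.7902)
Perimeter = Σ |v_{i+1} − v_i|:
  edge 1→2: √(-5.2438² + -2.0830²) = 5.6424 (running 5.6424)
  edge 2→3: √(5.8574² + -5.9874²) = 8.3760 (running 14.0184)
  edge 3→1: √(-0.6136² + 8.0704²) = 8.0937 (running 22.1121)
Perimeter = 22.1121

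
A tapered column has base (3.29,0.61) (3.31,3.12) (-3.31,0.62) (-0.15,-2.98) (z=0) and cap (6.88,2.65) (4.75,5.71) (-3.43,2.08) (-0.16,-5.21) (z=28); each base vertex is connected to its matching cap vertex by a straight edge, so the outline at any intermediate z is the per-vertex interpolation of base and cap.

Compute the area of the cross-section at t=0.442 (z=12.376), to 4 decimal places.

Area at t=0.442: 33.4035

Cross-section at t=0.442: each vertex is (1-t)·p0[i] + t·p1[i].
  v1: (1-0.442)·(3.29,0.61) + 0.442·(6.88,2.65) = (4.8768,1.5117)
  v2: (1-0.442)·(3.31,3.12) + 0.442·(4.75,5.71) = (3.9465,4.2648)
  v3: (1-0.442)·(-3.31,0.62) + 0.442·(-3.43,2.08) = (-3.3630,1.2653)
  v4: (1-0.442)·(-0.15,-2.98) + 0.442·(-0.16,-5.21) = (-0.1544,-3.9657)
Shoelace sum Σ(x_i·y_{i+1} − x_{i+1}·y_i):
  i=1: 4.8768·4.2648 − 3.9465·1.5117 = +14.8326 (running +14.8326)
  i=2: 3.9465·1.2653 − -3.3630·4.2648 = +19.3362 (running +34.1688)
  i=3: -3.3630·-3.9657 − -0.1544·1.2653 = +13.5321 (running +47.7008)
  i=4: -0.1544·1.5117 − 4.8768·-3.9657 = +19.1062 (running +66.8070)
Area = |Σ|/2 = |66.8070|/2 = 33.4035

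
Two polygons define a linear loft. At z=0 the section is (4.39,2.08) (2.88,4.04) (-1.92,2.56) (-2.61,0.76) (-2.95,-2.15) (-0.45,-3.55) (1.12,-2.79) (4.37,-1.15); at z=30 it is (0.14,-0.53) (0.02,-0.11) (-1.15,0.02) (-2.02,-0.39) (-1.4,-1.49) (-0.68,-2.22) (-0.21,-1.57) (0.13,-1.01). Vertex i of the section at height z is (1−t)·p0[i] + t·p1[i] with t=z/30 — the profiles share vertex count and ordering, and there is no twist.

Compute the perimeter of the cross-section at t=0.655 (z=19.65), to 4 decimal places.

Perimeter at t=0.655: 12.3361

Cross-section at t=0.655: each vertex is (1-t)·p0[i] + t·p1[i].
  v1: (1-0.655)·(4.39,2.08) + 0.655·(0.14,-0.53) = (1.6062,0.3705)
  v2: (1-0.655)·(2.88,4.04) + 0.655·(0.02,-0.11) = (1.0067,1.3217)
  v3: (1-0.655)·(-1.92,2.56) + 0.655·(-1.15,0.02) = (-1.4156,0.8963)
  v4: (1-0.655)·(-2.61,0.76) + 0.655·(-2.02,-0.39) = (-2.2235,0.0067)
  v5: (1-0.655)·(-2.95,-2.15) + 0.655·(-1.4,-1.49) = (-1.9347,-1.7177)
  v6: (1-0.655)·(-0.45,-3.55) + 0.655·(-0.68,-2.22) = (-0.6007,-2.6788)
  v7: (1-0.655)·(1.12,-2.79) + 0.655·(-0.21,-1.57) = (0.2489,-1.9909)
  v8: (1-0.655)·(4.37,-1.15) + 0.655·(0.13,-1.01) = (1.5928,-1.0583)
Perimeter = Σ |v_{i+1} − v_i|:
  edge 1→2: √(-0.5996² + 0.9513²) = 1.1245 (running 1.1245)
  edge 2→3: √(-2.4223² + -0.4254²) = 2.4594 (running 3.5839)
  edge 3→4: √(-0.8079² + -0.8896²) = 1.2017 (running 4.7856)
  edge 4→5: √(0.2888² + -1.7244²) = 1.7485 (running 6.5340)
  edge 5→6: √(1.3341² + -0.9611²) = 1.6443 (running 8.1783)
  edge 6→7: √(0.8495² + 0.6879²) = 1.0931 (running 9.2714)
  edge 7→8: √(1.3439² + 0.9326²) = 1.6358 (running 10.9073)
  edge 8→1: √(0.0134² + 1.4287²) = 1.4288 (running 12.3361)
Perimeter = 12.3361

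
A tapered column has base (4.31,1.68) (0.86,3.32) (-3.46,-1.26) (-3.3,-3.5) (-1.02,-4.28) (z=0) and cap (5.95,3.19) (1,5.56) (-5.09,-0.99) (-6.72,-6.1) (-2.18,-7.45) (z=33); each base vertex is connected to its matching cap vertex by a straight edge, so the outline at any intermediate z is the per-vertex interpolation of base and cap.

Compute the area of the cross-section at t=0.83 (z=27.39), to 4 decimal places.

Cross-section at t=0.83: each vertex is (1-t)·p0[i] + t·p1[i].
  v1: (1-0.83)·(4.31,1.68) + 0.83·(5.95,3.19) = (5.6712,2.9333)
  v2: (1-0.83)·(0.86,3.32) + 0.83·(1,5.56) = (0.9762,5.1792)
  v3: (1-0.83)·(-3.46,-1.26) + 0.83·(-5.09,-0.99) = (-4.8129,-1.0359)
  v4: (1-0.83)·(-3.3,-3.5) + 0.83·(-6.72,-6.1) = (-6.1386,-5.6580)
  v5: (1-0.83)·(-1.02,-4.28) + 0.83·(-2.18,-7.45) = (-1.9828,-6.9111)
Shoelace sum Σ(x_i·y_{i+1} − x_{i+1}·y_i):
  i=1: 5.6712·5.1792 − 0.9762·2.9333 = +26.5088 (running +26.5088)
  i=2: 0.9762·-1.0359 − -4.8129·5.1792 = +23.9157 (running +50.4245)
  i=3: -4.8129·-5.6580 − -6.1386·-1.0359 = +20.8724 (running +71.2969)
  i=4: -6.1386·-6.9111 − -1.9828·-5.6580 = +31.2058 (running +102.5027)
  i=5: -1.9828·2.9333 − 5.6712·-6.9111 = +33.3781 (running +135.8808)
Area = |Σ|/2 = |135.8808|/2 = 67.9404

Area at t=0.83: 67.9404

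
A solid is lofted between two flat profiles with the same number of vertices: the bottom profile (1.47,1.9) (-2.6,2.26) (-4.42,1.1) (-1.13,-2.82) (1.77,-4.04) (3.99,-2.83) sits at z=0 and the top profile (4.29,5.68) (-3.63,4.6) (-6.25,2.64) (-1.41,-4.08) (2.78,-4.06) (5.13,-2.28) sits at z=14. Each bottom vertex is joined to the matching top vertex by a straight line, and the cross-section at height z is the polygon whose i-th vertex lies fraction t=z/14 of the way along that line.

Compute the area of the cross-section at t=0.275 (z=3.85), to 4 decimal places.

Cross-section at t=0.275: each vertex is (1-t)·p0[i] + t·p1[i].
  v1: (1-0.275)·(1.47,1.9) + 0.275·(4.29,5.68) = (2.2455,2.9395)
  v2: (1-0.275)·(-2.6,2.26) + 0.275·(-3.63,4.6) = (-2.8833,2.9035)
  v3: (1-0.275)·(-4.42,1.1) + 0.275·(-6.25,2.64) = (-4.9233,1.5235)
  v4: (1-0.275)·(-1.13,-2.82) + 0.275·(-1.41,-4.08) = (-1.2070,-3.1665)
  v5: (1-0.275)·(1.77,-4.04) + 0.275·(2.78,-4.06) = (2.0477,-4.0455)
  v6: (1-0.275)·(3.99,-2.83) + 0.275·(5.13,-2.28) = (4.3035,-2.6787)
Shoelace sum Σ(x_i·y_{i+1} − x_{i+1}·y_i):
  i=1: 2.2455·2.9035 − -2.8833·2.9395 = +14.9951 (running +14.9951)
  i=2: -2.8833·1.5235 − -4.9233·2.9035 = +9.9020 (running +24.8971)
  i=3: -4.9233·-3.1665 − -1.2070·1.5235 = +17.4283 (running +42.3255)
  i=4: -1.2070·-4.0455 − 2.0477·-3.1665 = +11.3671 (running +53.6926)
  i=5: 2.0477·-2.6787 − 4.3035·-4.0455 = +11.9244 (running +65.6170)
  i=6: 4.3035·2.9395 − 2.2455·-2.6787 = +18.6653 (running +84.2823)
Area = |Σ|/2 = |84.2823|/2 = 42.1411

Area at t=0.275: 42.1411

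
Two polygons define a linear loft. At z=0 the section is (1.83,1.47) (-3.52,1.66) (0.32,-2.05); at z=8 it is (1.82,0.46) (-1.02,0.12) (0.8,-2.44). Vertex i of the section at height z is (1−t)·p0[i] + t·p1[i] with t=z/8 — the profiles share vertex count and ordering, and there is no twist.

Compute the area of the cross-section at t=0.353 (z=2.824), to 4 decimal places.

Cross-section at t=0.353: each vertex is (1-t)·p0[i] + t·p1[i].
  v1: (1-0.353)·(1.83,1.47) + 0.353·(1.82,0.46) = (1.8265,1.1135)
  v2: (1-0.353)·(-3.52,1.66) + 0.353·(-1.02,0.12) = (-2.6375,1.1164)
  v3: (1-0.353)·(0.32,-2.05) + 0.353·(0.8,-2.44) = (0.4894,-2.1877)
Shoelace sum Σ(x_i·y_{i+1} − x_{i+1}·y_i):
  i=1: 1.8265·1.1164 − -2.6375·1.1135 = +4.9758 (running +4.9758)
  i=2: -2.6375·-2.1877 − 0.4894·1.1164 = +5.2236 (running +10.1994)
  i=3: 0.4894·1.1135 − 1.8265·-2.1877 = +4.5407 (running +14.7401)
Area = |Σ|/2 = |14.7401|/2 = 7.3700

Area at t=0.353: 7.3700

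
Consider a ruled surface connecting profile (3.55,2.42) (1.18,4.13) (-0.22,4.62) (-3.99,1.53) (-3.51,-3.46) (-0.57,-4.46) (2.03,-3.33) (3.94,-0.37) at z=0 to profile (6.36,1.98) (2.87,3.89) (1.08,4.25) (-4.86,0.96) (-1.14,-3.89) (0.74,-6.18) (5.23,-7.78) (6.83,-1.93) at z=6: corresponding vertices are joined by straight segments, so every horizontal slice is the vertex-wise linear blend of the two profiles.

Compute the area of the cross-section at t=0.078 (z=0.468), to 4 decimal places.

Area at t=0.078: 54.1341

Cross-section at t=0.078: each vertex is (1-t)·p0[i] + t·p1[i].
  v1: (1-0.078)·(3.55,2.42) + 0.078·(6.36,1.98) = (3.7692,2.3857)
  v2: (1-0.078)·(1.18,4.13) + 0.078·(2.87,3.89) = (1.3118,4.1113)
  v3: (1-0.078)·(-0.22,4.62) + 0.078·(1.08,4.25) = (-0.1186,4.5911)
  v4: (1-0.078)·(-3.99,1.53) + 0.078·(-4.86,0.96) = (-4.0579,1.4855)
  v5: (1-0.078)·(-3.51,-3.46) + 0.078·(-1.14,-3.89) = (-3.3251,-3.4935)
  v6: (1-0.078)·(-0.57,-4.46) + 0.078·(0.74,-6.18) = (-0.4678,-4.5942)
  v7: (1-0.078)·(2.03,-3.33) + 0.078·(5.23,-7.78) = (2.2796,-3.6771)
  v8: (1-0.078)·(3.94,-0.37) + 0.078·(6.83,-1.93) = (4.1654,-0.4917)
Shoelace sum Σ(x_i·y_{i+1} − x_{i+1}·y_i):
  i=1: 3.7692·4.1113 − 1.3118·2.3857 = +12.3666 (running +12.3666)
  i=2: 1.3118·4.5911 − -0.1186·4.1113 = +6.5103 (running +18.8769)
  i=3: -0.1186·1.4855 − -4.0579·4.5911 = +18.4540 (running +37.3309)
  i=4: -4.0579·-3.4935 − -3.3251·1.4855 = +19.1159 (running +56.4469)
  i=5: -3.3251·-4.5942 − -0.4678·-3.4935 = +13.6419 (running +70.0887)
  i=6: -0.4678·-3.6771 − 2.2796·-4.5942 = +12.1931 (running +82.2818)
  i=7: 2.2796·-0.4917 − 4.1654·-3.6771 = +14.1958 (running +96.4776)
  i=8: 4.1654·2.3857 − 3.7692·-0.4917 = +11.7906 (running +108.2682)
Area = |Σ|/2 = |108.2682|/2 = 54.1341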